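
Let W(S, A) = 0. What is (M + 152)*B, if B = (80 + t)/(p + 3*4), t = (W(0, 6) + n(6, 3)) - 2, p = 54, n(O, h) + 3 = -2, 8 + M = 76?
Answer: 730/3 ≈ 243.33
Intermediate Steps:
M = 68 (M = -8 + 76 = 68)
n(O, h) = -5 (n(O, h) = -3 - 2 = -5)
t = -7 (t = (0 - 5) - 2 = -5 - 2 = -7)
B = 73/66 (B = (80 - 7)/(54 + 3*4) = 73/(54 + 12) = 73/66 ≈ 1.1061)
(M + 152)*B = (68 + 152)*(73/66) = 220*(73/66) = 730/3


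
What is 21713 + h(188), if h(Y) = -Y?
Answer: 21525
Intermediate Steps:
21713 + h(188) = 21713 - 1*188 = 21713 - 188 = 21525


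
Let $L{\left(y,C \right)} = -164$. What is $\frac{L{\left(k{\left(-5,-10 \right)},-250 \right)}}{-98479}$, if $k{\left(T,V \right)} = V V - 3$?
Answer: $\frac{164}{98479} \approx 0.0016653$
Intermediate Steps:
$k{\left(T,V \right)} = -3 + V^{2}$ ($k{\left(T,V \right)} = V^{2} - 3 = -3 + V^{2}$)
$\frac{L{\left(k{\left(-5,-10 \right)},-250 \right)}}{-98479} = - \frac{164}{-98479} = \left(-164\right) \left(- \frac{1}{98479}\right) = \frac{164}{98479}$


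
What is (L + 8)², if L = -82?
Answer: 5476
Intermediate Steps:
(L + 8)² = (-82 + 8)² = (-74)² = 5476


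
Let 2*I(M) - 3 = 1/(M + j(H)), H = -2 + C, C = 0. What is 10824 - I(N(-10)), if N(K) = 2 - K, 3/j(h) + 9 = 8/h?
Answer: 1655836/153 ≈ 10822.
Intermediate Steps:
H = -2 (H = -2 + 0 = -2)
j(h) = 3/(-9 + 8/h)
I(M) = 3/2 + 1/(2*(-3/13 + M)) (I(M) = 3/2 + 1/(2*(M - 3*(-2)/(-8 + 9*(-2)))) = 3/2 + 1/(2*(M - 3*(-2)/(-8 - 18))) = 3/2 + 1/(2*(M - 3*(-2)/(-26))) = 3/2 + 1/(2*(M - 3*(-2)*(-1/26))) = 3/2 + 1/(2*(M - 3/13)) = 3/2 + 1/(2*(-3/13 + M)))
10824 - I(N(-10)) = 10824 - (4 + 39*(2 - 1*(-10)))/(2*(-3 + 13*(2 - 1*(-10)))) = 10824 - (4 + 39*(2 + 10))/(2*(-3 + 13*(2 + 10))) = 10824 - (4 + 39*12)/(2*(-3 + 13*12)) = 10824 - (4 + 468)/(2*(-3 + 156)) = 10824 - 472/(2*153) = 10824 - 1*236/153 = 10824 - 236/153 = 1655836/153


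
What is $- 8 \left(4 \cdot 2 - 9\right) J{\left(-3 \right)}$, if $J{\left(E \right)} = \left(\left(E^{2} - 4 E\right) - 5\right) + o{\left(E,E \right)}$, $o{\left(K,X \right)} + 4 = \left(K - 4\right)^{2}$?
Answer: $488$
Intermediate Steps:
$o{\left(K,X \right)} = -4 + \left(-4 + K\right)^{2}$ ($o{\left(K,X \right)} = -4 + \left(K - 4\right)^{2} = -4 + \left(-4 + K\right)^{2}$)
$J{\left(E \right)} = -9 + E^{2} + \left(-4 + E\right)^{2} - 4 E$ ($J{\left(E \right)} = \left(\left(E^{2} - 4 E\right) - 5\right) + \left(-4 + \left(-4 + E\right)^{2}\right) = \left(-5 + E^{2} - 4 E\right) + \left(-4 + \left(-4 + E\right)^{2}\right) = -9 + E^{2} + \left(-4 + E\right)^{2} - 4 E$)
$- 8 \left(4 \cdot 2 - 9\right) J{\left(-3 \right)} = - 8 \left(4 \cdot 2 - 9\right) \left(7 - -36 + 2 \left(-3\right)^{2}\right) = - 8 \left(8 - 9\right) \left(7 + 36 + 2 \cdot 9\right) = \left(-8\right) \left(-1\right) \left(7 + 36 + 18\right) = 8 \cdot 61 = 488$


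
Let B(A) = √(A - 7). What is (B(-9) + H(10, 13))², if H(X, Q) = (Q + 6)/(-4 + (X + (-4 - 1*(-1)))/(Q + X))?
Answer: 75369/7225 - 3496*I/85 ≈ 10.432 - 41.129*I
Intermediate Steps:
H(X, Q) = (6 + Q)/(-4 + (-3 + X)/(Q + X)) (H(X, Q) = (6 + Q)/(-4 + (X + (-4 + 1))/(Q + X)) = (6 + Q)/(-4 + (X - 3)/(Q + X)) = (6 + Q)/(-4 + (-3 + X)/(Q + X)))
B(A) = √(-7 + A)
(B(-9) + H(10, 13))² = (√(-7 - 9) + (-1*13² - 6*13 - 6*10 - 1*13*10)/(3 + 3*10 + 4*13))² = (√(-16) + (-1*169 - 78 - 60 - 130)/(3 + 30 + 52))² = (4*I + (-169 - 78 - 60 - 130)/85)² = (4*I + (1/85)*(-437))² = (4*I - 437/85)² = (-437/85 + 4*I)²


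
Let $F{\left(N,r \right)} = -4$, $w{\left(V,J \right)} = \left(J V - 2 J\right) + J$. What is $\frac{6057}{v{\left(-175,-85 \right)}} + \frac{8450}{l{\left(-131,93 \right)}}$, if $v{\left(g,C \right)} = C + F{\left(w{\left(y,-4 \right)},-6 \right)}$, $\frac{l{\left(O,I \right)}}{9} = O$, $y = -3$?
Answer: $- \frac{7893253}{104931} \approx -75.223$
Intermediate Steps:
$l{\left(O,I \right)} = 9 O$
$w{\left(V,J \right)} = - J + J V$ ($w{\left(V,J \right)} = \left(- 2 J + J V\right) + J = - J + J V$)
$v{\left(g,C \right)} = -4 + C$ ($v{\left(g,C \right)} = C - 4 = -4 + C$)
$\frac{6057}{v{\left(-175,-85 \right)}} + \frac{8450}{l{\left(-131,93 \right)}} = \frac{6057}{-4 - 85} + \frac{8450}{9 \left(-131\right)} = \frac{6057}{-89} + \frac{8450}{-1179} = 6057 \left(- \frac{1}{89}\right) + 8450 \left(- \frac{1}{1179}\right) = - \frac{6057}{89} - \frac{8450}{1179} = - \frac{7893253}{104931}$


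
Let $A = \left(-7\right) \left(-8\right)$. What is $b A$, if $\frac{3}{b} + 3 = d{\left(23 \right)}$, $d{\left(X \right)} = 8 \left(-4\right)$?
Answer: $- \frac{24}{5} \approx -4.8$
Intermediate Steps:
$d{\left(X \right)} = -32$
$A = 56$
$b = - \frac{3}{35}$ ($b = \frac{3}{-3 - 32} = \frac{3}{-35} = 3 \left(- \frac{1}{35}\right) = - \frac{3}{35} \approx -0.085714$)
$b A = \left(- \frac{3}{35}\right) 56 = - \frac{24}{5}$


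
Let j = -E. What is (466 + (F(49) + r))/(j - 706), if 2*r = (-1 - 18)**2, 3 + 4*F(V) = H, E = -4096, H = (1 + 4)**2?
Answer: 326/1695 ≈ 0.19233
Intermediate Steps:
H = 25 (H = 5**2 = 25)
F(V) = 11/2 (F(V) = -3/4 + (1/4)*25 = -3/4 + 25/4 = 11/2)
j = 4096 (j = -1*(-4096) = 4096)
r = 361/2 (r = (-1 - 18)**2/2 = (1/2)*(-19)**2 = (1/2)*361 = 361/2 ≈ 180.50)
(466 + (F(49) + r))/(j - 706) = (466 + (11/2 + 361/2))/(4096 - 706) = (466 + 186)/3390 = 652*(1/3390) = 326/1695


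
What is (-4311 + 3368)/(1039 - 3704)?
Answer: 23/65 ≈ 0.35385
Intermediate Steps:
(-4311 + 3368)/(1039 - 3704) = -943/(-2665) = -943*(-1/2665) = 23/65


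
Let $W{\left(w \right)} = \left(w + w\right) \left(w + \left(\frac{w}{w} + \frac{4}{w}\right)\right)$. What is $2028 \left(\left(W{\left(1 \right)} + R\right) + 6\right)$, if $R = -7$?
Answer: $22308$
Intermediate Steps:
$W{\left(w \right)} = 2 w \left(1 + w + \frac{4}{w}\right)$ ($W{\left(w \right)} = 2 w \left(w + \left(1 + \frac{4}{w}\right)\right) = 2 w \left(1 + w + \frac{4}{w}\right)$)
$2028 \left(\left(W{\left(1 \right)} + R\right) + 6\right) = 2028 \left(\left(\left(8 + 2 \cdot 1 + 2 \cdot 1^{2}\right) - 7\right) + 6\right) = 2028 \left(\left(\left(8 + 2 + 2 \cdot 1\right) - 7\right) + 6\right) = 2028 \left(\left(\left(8 + 2 + 2\right) - 7\right) + 6\right) = 2028 \left(\left(12 - 7\right) + 6\right) = 2028 \left(5 + 6\right) = 2028 \cdot 11 = 22308$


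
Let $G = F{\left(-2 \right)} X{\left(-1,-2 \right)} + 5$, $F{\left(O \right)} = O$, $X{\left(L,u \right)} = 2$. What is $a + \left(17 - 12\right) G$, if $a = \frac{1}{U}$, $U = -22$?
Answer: $\frac{109}{22} \approx 4.9545$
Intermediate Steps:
$a = - \frac{1}{22}$ ($a = \frac{1}{-22} = - \frac{1}{22} \approx -0.045455$)
$G = 1$ ($G = \left(-2\right) 2 + 5 = -4 + 5 = 1$)
$a + \left(17 - 12\right) G = - \frac{1}{22} + \left(17 - 12\right) 1 = - \frac{1}{22} + 5 \cdot 1 = - \frac{1}{22} + 5 = \frac{109}{22}$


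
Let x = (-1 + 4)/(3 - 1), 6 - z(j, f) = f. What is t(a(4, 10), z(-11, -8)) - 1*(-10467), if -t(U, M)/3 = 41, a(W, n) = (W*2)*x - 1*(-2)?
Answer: 10344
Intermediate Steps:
z(j, f) = 6 - f
x = 3/2 ≈ 1.5000
a(W, n) = 2 + 3*W (a(W, n) = (W*2)*(3/2) - 1*(-2) = (2*W)*(3/2) + 2 = 3*W + 2 = 2 + 3*W)
t(U, M) = -123 (t(U, M) = -3*41 = -123)
t(a(4, 10), z(-11, -8)) - 1*(-10467) = -123 - 1*(-10467) = -123 + 10467 = 10344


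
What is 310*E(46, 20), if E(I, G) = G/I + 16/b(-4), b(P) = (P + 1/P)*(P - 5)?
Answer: 930620/3519 ≈ 264.46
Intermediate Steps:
b(P) = (-5 + P)*(P + 1/P) (b(P) = (P + 1/P)*(-5 + P) = (-5 + P)*(P + 1/P))
E(I, G) = 64/153 + G/I (E(I, G) = G/I + 16/(1 + (-4)² - 5*(-4) - 5/(-4)) = G/I + 16/(1 + 16 + 20 - 5*(-¼)) = G/I + 16/(1 + 16 + 20 + 5/4) = G/I + 16/(153/4) = G/I + 16*(4/153) = G/I + 64/153 = 64/153 + G/I)
310*E(46, 20) = 310*(64/153 + 20/46) = 310*(64/153 + 20*(1/46)) = 310*(64/153 + 10/23) = 310*(3002/3519) = 930620/3519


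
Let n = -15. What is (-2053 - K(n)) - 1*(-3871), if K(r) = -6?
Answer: 1824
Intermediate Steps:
(-2053 - K(n)) - 1*(-3871) = (-2053 - 1*(-6)) - 1*(-3871) = (-2053 + 6) + 3871 = -2047 + 3871 = 1824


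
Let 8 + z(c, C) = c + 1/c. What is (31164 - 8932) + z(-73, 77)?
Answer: 1617022/73 ≈ 22151.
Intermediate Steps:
z(c, C) = -8 + c + 1/c (z(c, C) = -8 + (c + 1/c) = -8 + c + 1/c)
(31164 - 8932) + z(-73, 77) = (31164 - 8932) + (-8 - 73 + 1/(-73)) = 22232 + (-8 - 73 - 1/73) = 22232 - 5914/73 = 1617022/73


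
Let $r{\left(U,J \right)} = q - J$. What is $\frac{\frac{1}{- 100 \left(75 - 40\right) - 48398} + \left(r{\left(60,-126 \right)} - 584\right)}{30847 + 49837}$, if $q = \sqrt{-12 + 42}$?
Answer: $- \frac{23769285}{4187338232} + \frac{\sqrt{30}}{80684} \approx -0.0056086$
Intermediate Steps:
$q = \sqrt{30} \approx 5.4772$
$r{\left(U,J \right)} = \sqrt{30} - J$
$\frac{\frac{1}{- 100 \left(75 - 40\right) - 48398} + \left(r{\left(60,-126 \right)} - 584\right)}{30847 + 49837} = \frac{\frac{1}{- 100 \left(75 - 40\right) - 48398} + \left(\left(\sqrt{30} - -126\right) - 584\right)}{30847 + 49837} = \frac{\frac{1}{\left(-100\right) 35 - 48398} - \left(458 - \sqrt{30}\right)}{80684} = \left(\frac{1}{-3500 - 48398} - \left(458 - \sqrt{30}\right)\right) \frac{1}{80684} = \left(\frac{1}{-51898} - \left(458 - \sqrt{30}\right)\right) \frac{1}{80684} = \left(- \frac{1}{51898} - \left(458 - \sqrt{30}\right)\right) \frac{1}{80684} = \left(- \frac{23769285}{51898} + \sqrt{30}\right) \frac{1}{80684} = - \frac{23769285}{4187338232} + \frac{\sqrt{30}}{80684}$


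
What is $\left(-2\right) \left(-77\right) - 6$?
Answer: $148$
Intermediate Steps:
$\left(-2\right) \left(-77\right) - 6 = 154 - 6 = 148$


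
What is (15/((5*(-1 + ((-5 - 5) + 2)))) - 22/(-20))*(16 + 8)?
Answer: 92/5 ≈ 18.400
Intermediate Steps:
(15/((5*(-1 + ((-5 - 5) + 2)))) - 22/(-20))*(16 + 8) = (15/((5*(-1 + (-10 + 2)))) - 22*(-1/20))*24 = (15/((5*(-1 - 8))) + 11/10)*24 = (15/((5*(-9))) + 11/10)*24 = (15/(-45) + 11/10)*24 = (15*(-1/45) + 11/10)*24 = (-⅓ + 11/10)*24 = (23/30)*24 = 92/5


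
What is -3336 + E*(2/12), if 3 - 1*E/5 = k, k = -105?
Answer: -3246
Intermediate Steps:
E = 540 (E = 15 - 5*(-105) = 15 + 525 = 540)
-3336 + E*(2/12) = -3336 + 540*(2/12) = -3336 + 540*(2*(1/12)) = -3336 + 540*(1/6) = -3336 + 90 = -3246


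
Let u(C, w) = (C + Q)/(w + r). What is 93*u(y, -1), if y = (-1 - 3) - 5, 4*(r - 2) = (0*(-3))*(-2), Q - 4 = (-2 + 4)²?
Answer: -93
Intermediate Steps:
Q = 8 (Q = 4 + (-2 + 4)² = 4 + 2² = 4 + 4 = 8)
r = 2 (r = 2 + ((0*(-3))*(-2))/4 = 2 + (0*(-2))/4 = 2 + (¼)*0 = 2 + 0 = 2)
y = -9 (y = -4 - 5 = -9)
u(C, w) = (8 + C)/(2 + w) (u(C, w) = (C + 8)/(w + 2) = (8 + C)/(2 + w))
93*u(y, -1) = 93*((8 - 9)/(2 - 1)) = 93*(-1/1) = 93*(1*(-1)) = 93*(-1) = -93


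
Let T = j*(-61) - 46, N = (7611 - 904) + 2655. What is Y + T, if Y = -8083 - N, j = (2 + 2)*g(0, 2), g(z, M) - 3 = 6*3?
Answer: -22615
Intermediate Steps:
g(z, M) = 21 (g(z, M) = 3 + 6*3 = 3 + 18 = 21)
N = 9362 (N = 6707 + 2655 = 9362)
j = 84 (j = (2 + 2)*21 = 4*21 = 84)
T = -5170 (T = 84*(-61) - 46 = -5124 - 46 = -5170)
Y = -17445 (Y = -8083 - 1*9362 = -8083 - 9362 = -17445)
Y + T = -17445 - 5170 = -22615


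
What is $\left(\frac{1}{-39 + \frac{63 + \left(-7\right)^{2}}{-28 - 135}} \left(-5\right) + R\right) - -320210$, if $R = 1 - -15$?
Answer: $\frac{2071542809}{6469} \approx 3.2023 \cdot 10^{5}$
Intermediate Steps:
$R = 16$ ($R = 1 + 15 = 16$)
$\left(\frac{1}{-39 + \frac{63 + \left(-7\right)^{2}}{-28 - 135}} \left(-5\right) + R\right) - -320210 = \left(\frac{1}{-39 + \frac{63 + \left(-7\right)^{2}}{-28 - 135}} \left(-5\right) + 16\right) - -320210 = \left(\frac{1}{-39 + \frac{63 + 49}{-163}} \left(-5\right) + 16\right) + 320210 = \left(\frac{1}{-39 + 112 \left(- \frac{1}{163}\right)} \left(-5\right) + 16\right) + 320210 = \left(\frac{1}{-39 - \frac{112}{163}} \left(-5\right) + 16\right) + 320210 = \left(\frac{1}{- \frac{6469}{163}} \left(-5\right) + 16\right) + 320210 = \left(\left(- \frac{163}{6469}\right) \left(-5\right) + 16\right) + 320210 = \left(\frac{815}{6469} + 16\right) + 320210 = \frac{104319}{6469} + 320210 = \frac{2071542809}{6469}$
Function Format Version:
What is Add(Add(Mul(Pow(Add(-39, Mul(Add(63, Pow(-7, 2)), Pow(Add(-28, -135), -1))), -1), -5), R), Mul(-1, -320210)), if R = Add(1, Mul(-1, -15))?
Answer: Rational(2071542809, 6469) ≈ 3.2023e+5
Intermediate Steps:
R = 16 (R = Add(1, 15) = 16)
Add(Add(Mul(Pow(Add(-39, Mul(Add(63, Pow(-7, 2)), Pow(Add(-28, -135), -1))), -1), -5), R), Mul(-1, -320210)) = Add(Add(Mul(Pow(Add(-39, Mul(Add(63, Pow(-7, 2)), Pow(Add(-28, -135), -1))), -1), -5), 16), Mul(-1, -320210)) = Add(Add(Mul(Pow(Add(-39, Mul(Add(63, 49), Pow(-163, -1))), -1), -5), 16), 320210) = Add(Add(Mul(Pow(Add(-39, Mul(112, Rational(-1, 163))), -1), -5), 16), 320210) = Add(Add(Mul(Pow(Add(-39, Rational(-112, 163)), -1), -5), 16), 320210) = Add(Add(Mul(Pow(Rational(-6469, 163), -1), -5), 16), 320210) = Add(Add(Mul(Rational(-163, 6469), -5), 16), 320210) = Add(Add(Rational(815, 6469), 16), 320210) = Add(Rational(104319, 6469), 320210) = Rational(2071542809, 6469)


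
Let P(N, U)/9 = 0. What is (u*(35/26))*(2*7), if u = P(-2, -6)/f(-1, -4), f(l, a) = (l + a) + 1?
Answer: 0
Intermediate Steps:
P(N, U) = 0 (P(N, U) = 9*0 = 0)
f(l, a) = 1 + a + l (f(l, a) = (a + l) + 1 = 1 + a + l)
u = 0 (u = 0/(1 - 4 - 1) = 0/(-4) = 0*(-1/4) = 0)
(u*(35/26))*(2*7) = (0*(35/26))*(2*7) = (0*(35*(1/26)))*14 = (0*(35/26))*14 = 0*14 = 0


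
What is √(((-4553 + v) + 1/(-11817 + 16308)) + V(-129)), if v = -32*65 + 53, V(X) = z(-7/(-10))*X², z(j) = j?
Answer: √1135900281730/14970 ≈ 71.195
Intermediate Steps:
V(X) = 7*X²/10 (V(X) = (-7/(-10))*X² = (-7*(-⅒))*X² = 7*X²/10)
v = -2027 (v = -2080 + 53 = -2027)
√(((-4553 + v) + 1/(-11817 + 16308)) + V(-129)) = √(((-4553 - 2027) + 1/(-11817 + 16308)) + (7/10)*(-129)²) = √((-6580 + 1/4491) + (7/10)*16641) = √((-6580 + 1/4491) + 116487/10) = √(-29550779/4491 + 116487/10) = √(227635327/44910) = √1135900281730/14970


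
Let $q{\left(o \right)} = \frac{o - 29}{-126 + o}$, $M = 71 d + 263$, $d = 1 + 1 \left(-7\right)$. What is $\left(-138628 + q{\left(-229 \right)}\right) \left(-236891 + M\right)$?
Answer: $\frac{11666063118828}{355} \approx 3.2862 \cdot 10^{10}$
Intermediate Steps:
$d = -6$ ($d = 1 - 7 = -6$)
$M = -163$ ($M = 71 \left(-6\right) + 263 = -426 + 263 = -163$)
$q{\left(o \right)} = \frac{-29 + o}{-126 + o}$
$\left(-138628 + q{\left(-229 \right)}\right) \left(-236891 + M\right) = \left(-138628 + \frac{-29 - 229}{-126 - 229}\right) \left(-236891 - 163\right) = \left(-138628 + \frac{1}{-355} \left(-258\right)\right) \left(-237054\right) = \left(-138628 - - \frac{258}{355}\right) \left(-237054\right) = \left(-138628 + \frac{258}{355}\right) \left(-237054\right) = \left(- \frac{49212682}{355}\right) \left(-237054\right) = \frac{11666063118828}{355}$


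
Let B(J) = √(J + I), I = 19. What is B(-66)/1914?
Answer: I*√47/1914 ≈ 0.0035818*I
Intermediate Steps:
B(J) = √(19 + J) (B(J) = √(J + 19) = √(19 + J))
B(-66)/1914 = √(19 - 66)/1914 = √(-47)*(1/1914) = (I*√47)*(1/1914) = I*√47/1914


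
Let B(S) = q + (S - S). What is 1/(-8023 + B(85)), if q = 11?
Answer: -1/8012 ≈ -0.00012481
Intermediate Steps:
B(S) = 11 (B(S) = 11 + (S - S) = 11 + 0 = 11)
1/(-8023 + B(85)) = 1/(-8023 + 11) = 1/(-8012) = -1/8012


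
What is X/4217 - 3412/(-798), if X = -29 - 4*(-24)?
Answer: 7220935/1682583 ≈ 4.2916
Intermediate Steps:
X = 67 (X = -29 + 96 = 67)
X/4217 - 3412/(-798) = 67/4217 - 3412/(-798) = 67*(1/4217) - 3412*(-1/798) = 67/4217 + 1706/399 = 7220935/1682583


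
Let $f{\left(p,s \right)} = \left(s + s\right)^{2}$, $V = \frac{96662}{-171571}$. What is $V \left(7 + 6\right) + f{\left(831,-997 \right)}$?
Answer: $\frac{682171215950}{171571} \approx 3.976 \cdot 10^{6}$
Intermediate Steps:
$V = - \frac{96662}{171571}$ ($V = 96662 \left(- \frac{1}{171571}\right) = - \frac{96662}{171571} \approx -0.56339$)
$f{\left(p,s \right)} = 4 s^{2}$ ($f{\left(p,s \right)} = \left(2 s\right)^{2} = 4 s^{2}$)
$V \left(7 + 6\right) + f{\left(831,-997 \right)} = - \frac{96662 \left(7 + 6\right)}{171571} + 4 \left(-997\right)^{2} = \left(- \frac{96662}{171571}\right) 13 + 4 \cdot 994009 = - \frac{1256606}{171571} + 3976036 = \frac{682171215950}{171571}$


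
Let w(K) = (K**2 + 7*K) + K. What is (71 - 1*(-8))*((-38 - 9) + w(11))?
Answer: 12798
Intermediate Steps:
w(K) = K**2 + 8*K
(71 - 1*(-8))*((-38 - 9) + w(11)) = (71 - 1*(-8))*((-38 - 9) + 11*(8 + 11)) = (71 + 8)*(-47 + 11*19) = 79*(-47 + 209) = 79*162 = 12798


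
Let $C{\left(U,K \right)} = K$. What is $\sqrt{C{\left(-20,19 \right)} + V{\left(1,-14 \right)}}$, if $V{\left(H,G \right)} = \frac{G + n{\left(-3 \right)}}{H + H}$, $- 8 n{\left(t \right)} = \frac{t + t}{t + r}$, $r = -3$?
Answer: $\frac{\sqrt{191}}{4} \approx 3.4551$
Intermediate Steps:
$n{\left(t \right)} = - \frac{t}{4 \left(-3 + t\right)}$ ($n{\left(t \right)} = - \frac{\left(t + t\right) \frac{1}{t - 3}}{8} = - \frac{2 t \frac{1}{-3 + t}}{8} = - \frac{t}{4 \left(-3 + t\right)}$)
$V{\left(H,G \right)} = \frac{- \frac{1}{8} + G}{2 H}$ ($V{\left(H,G \right)} = \frac{G - - \frac{3}{-12 + 4 \left(-3\right)}}{H + H} = \frac{G - - \frac{3}{-12 - 12}}{2 H} = \left(G - - \frac{3}{-24}\right) \frac{1}{2 H} = \left(G - \left(-3\right) \left(- \frac{1}{24}\right)\right) \frac{1}{2 H} = \left(G - \frac{1}{8}\right) \frac{1}{2 H} = \left(- \frac{1}{8} + G\right) \frac{1}{2 H} = \frac{- \frac{1}{8} + G}{2 H}$)
$\sqrt{C{\left(-20,19 \right)} + V{\left(1,-14 \right)}} = \sqrt{19 + \frac{-1 + 8 \left(-14\right)}{16 \cdot 1}} = \sqrt{19 + \frac{1}{16} \cdot 1 \left(-1 - 112\right)} = \sqrt{19 + \frac{1}{16} \cdot 1 \left(-113\right)} = \sqrt{19 - \frac{113}{16}} = \sqrt{\frac{191}{16}} = \frac{\sqrt{191}}{4}$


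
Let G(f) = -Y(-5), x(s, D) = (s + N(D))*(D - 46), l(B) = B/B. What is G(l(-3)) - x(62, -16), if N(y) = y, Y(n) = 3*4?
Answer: 2840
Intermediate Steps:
Y(n) = 12
l(B) = 1
x(s, D) = (-46 + D)*(D + s) (x(s, D) = (s + D)*(D - 46) = (D + s)*(-46 + D) = (-46 + D)*(D + s))
G(f) = -12 (G(f) = -1*12 = -12)
G(l(-3)) - x(62, -16) = -12 - ((-16)² - 46*(-16) - 46*62 - 16*62) = -12 - (256 + 736 - 2852 - 992) = -12 - 1*(-2852) = -12 + 2852 = 2840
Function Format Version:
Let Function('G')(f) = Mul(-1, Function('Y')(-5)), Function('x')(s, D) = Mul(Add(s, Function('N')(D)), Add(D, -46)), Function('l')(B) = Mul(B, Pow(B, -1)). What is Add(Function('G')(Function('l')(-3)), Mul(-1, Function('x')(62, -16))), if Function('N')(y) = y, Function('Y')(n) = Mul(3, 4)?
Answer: 2840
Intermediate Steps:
Function('Y')(n) = 12
Function('l')(B) = 1
Function('x')(s, D) = Mul(Add(-46, D), Add(D, s)) (Function('x')(s, D) = Mul(Add(s, D), Add(D, -46)) = Mul(Add(D, s), Add(-46, D)) = Mul(Add(-46, D), Add(D, s)))
Function('G')(f) = -12 (Function('G')(f) = Mul(-1, 12) = -12)
Add(Function('G')(Function('l')(-3)), Mul(-1, Function('x')(62, -16))) = Add(-12, Mul(-1, Add(Pow(-16, 2), Mul(-46, -16), Mul(-46, 62), Mul(-16, 62)))) = Add(-12, Mul(-1, Add(256, 736, -2852, -992))) = Add(-12, Mul(-1, -2852)) = Add(-12, 2852) = 2840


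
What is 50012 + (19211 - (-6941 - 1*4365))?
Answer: 80529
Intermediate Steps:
50012 + (19211 - (-6941 - 1*4365)) = 50012 + (19211 - (-6941 - 4365)) = 50012 + (19211 - 1*(-11306)) = 50012 + (19211 + 11306) = 50012 + 30517 = 80529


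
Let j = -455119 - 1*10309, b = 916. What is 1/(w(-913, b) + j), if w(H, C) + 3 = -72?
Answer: -1/465503 ≈ -2.1482e-6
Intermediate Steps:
j = -465428 (j = -455119 - 10309 = -465428)
w(H, C) = -75 (w(H, C) = -3 - 72 = -75)
1/(w(-913, b) + j) = 1/(-75 - 465428) = 1/(-465503) = -1/465503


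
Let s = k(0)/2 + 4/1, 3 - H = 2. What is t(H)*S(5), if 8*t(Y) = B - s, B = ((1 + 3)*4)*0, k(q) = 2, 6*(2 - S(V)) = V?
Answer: -35/48 ≈ -0.72917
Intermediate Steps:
H = 1 (H = 3 - 1*2 = 3 - 2 = 1)
S(V) = 2 - V/6
s = 5 (s = 2/2 + 4/1 = 2*(½) + 4*1 = 1 + 4 = 5)
B = 0 (B = (4*4)*0 = 16*0 = 0)
t(Y) = -5/8 (t(Y) = (0 - 1*5)/8 = (0 - 5)/8 = (⅛)*(-5) = -5/8)
t(H)*S(5) = -5*(2 - ⅙*5)/8 = -5*(2 - ⅚)/8 = -5/8*7/6 = -35/48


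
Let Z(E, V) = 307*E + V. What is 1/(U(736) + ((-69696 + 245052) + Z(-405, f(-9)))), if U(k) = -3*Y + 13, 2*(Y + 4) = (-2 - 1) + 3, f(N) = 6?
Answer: 1/51052 ≈ 1.9588e-5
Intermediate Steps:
Z(E, V) = V + 307*E
Y = -4 (Y = -4 + ((-2 - 1) + 3)/2 = -4 + (-3 + 3)/2 = -4 + (½)*0 = -4 + 0 = -4)
U(k) = 25 (U(k) = -3*(-4) + 13 = 12 + 13 = 25)
1/(U(736) + ((-69696 + 245052) + Z(-405, f(-9)))) = 1/(25 + ((-69696 + 245052) + (6 + 307*(-405)))) = 1/(25 + (175356 + (6 - 124335))) = 1/(25 + (175356 - 124329)) = 1/(25 + 51027) = 1/51052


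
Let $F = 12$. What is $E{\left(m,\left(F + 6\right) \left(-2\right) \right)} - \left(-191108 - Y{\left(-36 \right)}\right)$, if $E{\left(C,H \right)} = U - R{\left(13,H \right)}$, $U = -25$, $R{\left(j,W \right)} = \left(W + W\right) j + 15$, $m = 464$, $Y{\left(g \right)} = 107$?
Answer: $192111$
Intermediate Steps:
$R{\left(j,W \right)} = 15 + 2 W j$ ($R{\left(j,W \right)} = 2 W j + 15 = 15 + 2 W j$)
$E{\left(C,H \right)} = -40 - 26 H$ ($E{\left(C,H \right)} = -25 - \left(15 + 2 H 13\right) = -25 - \left(15 + 26 H\right) = -40 - 26 H$)
$E{\left(m,\left(F + 6\right) \left(-2\right) \right)} - \left(-191108 - Y{\left(-36 \right)}\right) = \left(-40 - 26 \left(12 + 6\right) \left(-2\right)\right) - \left(-191108 - 107\right) = \left(-40 - 26 \cdot 18 \left(-2\right)\right) - \left(-191108 - 107\right) = \left(-40 - -936\right) - -191215 = \left(-40 + 936\right) + 191215 = 896 + 191215 = 192111$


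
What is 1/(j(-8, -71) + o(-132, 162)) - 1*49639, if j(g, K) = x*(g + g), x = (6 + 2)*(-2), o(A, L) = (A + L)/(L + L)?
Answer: -686457677/13829 ≈ -49639.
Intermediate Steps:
o(A, L) = (A + L)/(2*L) (o(A, L) = (A + L)/((2*L)) = (A + L)*(1/(2*L)) = (A + L)/(2*L))
x = -16 (x = 8*(-2) = -16)
j(g, K) = -32*g (j(g, K) = -16*(g + g) = -32*g)
1/(j(-8, -71) + o(-132, 162)) - 1*49639 = 1/(-32*(-8) + (1/2)*(-132 + 162)/162) - 1*49639 = 1/(256 + (1/2)*(1/162)*30) - 49639 = 1/(256 + 5/54) - 49639 = 1/(13829/54) - 49639 = 54/13829 - 49639 = -686457677/13829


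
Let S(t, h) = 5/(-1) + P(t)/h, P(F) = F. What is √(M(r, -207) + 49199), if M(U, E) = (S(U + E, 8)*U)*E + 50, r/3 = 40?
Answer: 8*√6931 ≈ 666.02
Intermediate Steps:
r = 120 (r = 3*40 = 120)
S(t, h) = -5 + t/h (S(t, h) = 5/(-1) + t/h = 5*(-1) + t/h = -5 + t/h)
M(U, E) = 50 + E*U*(-5 + E/8 + U/8) (M(U, E) = ((-5 + (U + E)/8)*U)*E + 50 = ((-5 + (E + U)*(⅛))*U)*E + 50 = ((-5 + (E/8 + U/8))*U)*E + 50 = ((-5 + E/8 + U/8)*U)*E + 50 = (U*(-5 + E/8 + U/8))*E + 50 = E*U*(-5 + E/8 + U/8) + 50 = 50 + E*U*(-5 + E/8 + U/8))
√(M(r, -207) + 49199) = √((50 + (⅛)*(-207)*120*(-40 - 207 + 120)) + 49199) = √((50 + (⅛)*(-207)*120*(-127)) + 49199) = √((50 + 394335) + 49199) = √(394385 + 49199) = √443584 = 8*√6931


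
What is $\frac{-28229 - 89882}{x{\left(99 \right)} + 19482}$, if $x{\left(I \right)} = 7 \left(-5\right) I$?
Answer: $- \frac{118111}{16017} \approx -7.3741$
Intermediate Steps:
$x{\left(I \right)} = - 35 I$
$\frac{-28229 - 89882}{x{\left(99 \right)} + 19482} = \frac{-28229 - 89882}{\left(-35\right) 99 + 19482} = - \frac{118111}{-3465 + 19482} = - \frac{118111}{16017}$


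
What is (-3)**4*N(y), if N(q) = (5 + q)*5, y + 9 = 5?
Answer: 405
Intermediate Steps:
y = -4 (y = -9 + 5 = -4)
N(q) = 25 + 5*q
(-3)**4*N(y) = (-3)**4*(25 + 5*(-4)) = 81*(25 - 20) = 81*5 = 405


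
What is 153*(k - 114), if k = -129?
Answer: -37179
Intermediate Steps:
153*(k - 114) = 153*(-129 - 114) = 153*(-243) = -37179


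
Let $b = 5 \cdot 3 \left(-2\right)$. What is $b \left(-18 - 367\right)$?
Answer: $11550$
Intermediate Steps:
$b = -30$ ($b = 15 \left(-2\right) = -30$)
$b \left(-18 - 367\right) = - 30 \left(-18 - 367\right) = \left(-30\right) \left(-385\right) = 11550$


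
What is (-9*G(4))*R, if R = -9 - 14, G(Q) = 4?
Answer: 828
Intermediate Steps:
R = -23
(-9*G(4))*R = -9*4*(-23) = -36*(-23) = 828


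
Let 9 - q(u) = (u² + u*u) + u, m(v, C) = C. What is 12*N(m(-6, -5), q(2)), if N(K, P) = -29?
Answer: -348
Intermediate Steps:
q(u) = 9 - u - 2*u² (q(u) = 9 - ((u² + u*u) + u) = 9 - ((u² + u²) + u) = 9 - (2*u² + u) = 9 - (u + 2*u²) = 9 + (-u - 2*u²) = 9 - u - 2*u²)
12*N(m(-6, -5), q(2)) = 12*(-29) = -348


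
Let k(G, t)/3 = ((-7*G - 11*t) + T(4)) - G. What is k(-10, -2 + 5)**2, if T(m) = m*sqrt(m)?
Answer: 27225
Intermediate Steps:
T(m) = m**(3/2)
k(G, t) = 24 - 33*t - 24*G (k(G, t) = 3*(((-7*G - 11*t) + 4**(3/2)) - G) = 3*(((-11*t - 7*G) + 8) - G) = 3*((8 - 11*t - 7*G) - G) = 3*(8 - 11*t - 8*G) = 24 - 33*t - 24*G)
k(-10, -2 + 5)**2 = (24 - 33*(-2 + 5) - 24*(-10))**2 = (24 - 33*3 + 240)**2 = (24 - 99 + 240)**2 = 165**2 = 27225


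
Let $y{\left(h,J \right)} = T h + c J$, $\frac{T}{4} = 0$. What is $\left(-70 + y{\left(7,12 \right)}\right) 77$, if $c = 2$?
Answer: $-3542$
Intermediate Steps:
$T = 0$ ($T = 4 \cdot 0 = 0$)
$y{\left(h,J \right)} = 2 J$ ($y{\left(h,J \right)} = 0 h + 2 J = 0 + 2 J = 2 J$)
$\left(-70 + y{\left(7,12 \right)}\right) 77 = \left(-70 + 2 \cdot 12\right) 77 = \left(-70 + 24\right) 77 = \left(-46\right) 77 = -3542$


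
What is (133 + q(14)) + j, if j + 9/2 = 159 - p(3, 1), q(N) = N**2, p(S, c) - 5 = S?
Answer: 951/2 ≈ 475.50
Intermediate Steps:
p(S, c) = 5 + S
j = 293/2 (j = -9/2 + (159 - (5 + 3)) = -9/2 + (159 - 1*8) = -9/2 + (159 - 8) = -9/2 + 151 = 293/2 ≈ 146.50)
(133 + q(14)) + j = (133 + 14**2) + 293/2 = (133 + 196) + 293/2 = 329 + 293/2 = 951/2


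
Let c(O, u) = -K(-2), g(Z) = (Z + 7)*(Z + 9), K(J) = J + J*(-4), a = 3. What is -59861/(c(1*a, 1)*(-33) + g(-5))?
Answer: -59861/206 ≈ -290.59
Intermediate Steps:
K(J) = -3*J (K(J) = J - 4*J = -3*J)
g(Z) = (7 + Z)*(9 + Z)
c(O, u) = -6 (c(O, u) = -(-3)*(-2) = -1*6 = -6)
-59861/(c(1*a, 1)*(-33) + g(-5)) = -59861/(-6*(-33) + (63 + (-5)² + 16*(-5))) = -59861/(198 + (63 + 25 - 80)) = -59861/(198 + 8) = -59861/206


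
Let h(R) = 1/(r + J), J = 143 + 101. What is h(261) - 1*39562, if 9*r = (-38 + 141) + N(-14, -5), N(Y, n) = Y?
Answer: -90399161/2285 ≈ -39562.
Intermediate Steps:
r = 89/9 (r = ((-38 + 141) - 14)/9 = (103 - 14)/9 = (⅑)*89 = 89/9 ≈ 9.8889)
J = 244
h(R) = 9/2285 (h(R) = 1/(89/9 + 244) = 1/(2285/9) = 9/2285)
h(261) - 1*39562 = 9/2285 - 1*39562 = 9/2285 - 39562 = -90399161/2285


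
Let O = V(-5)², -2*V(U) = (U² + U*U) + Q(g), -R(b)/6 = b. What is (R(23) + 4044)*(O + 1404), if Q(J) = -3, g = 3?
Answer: 15282225/2 ≈ 7.6411e+6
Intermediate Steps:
R(b) = -6*b
V(U) = 3/2 - U² (V(U) = -((U² + U*U) - 3)/2 = -((U² + U²) - 3)/2 = -(2*U² - 3)/2 = -(-3 + 2*U²)/2 = 3/2 - U²)
O = 2209/4 (O = (3/2 - 1*(-5)²)² = (3/2 - 1*25)² = (3/2 - 25)² = (-47/2)² = 2209/4 ≈ 552.25)
(R(23) + 4044)*(O + 1404) = (-6*23 + 4044)*(2209/4 + 1404) = (-138 + 4044)*(7825/4) = 3906*(7825/4) = 15282225/2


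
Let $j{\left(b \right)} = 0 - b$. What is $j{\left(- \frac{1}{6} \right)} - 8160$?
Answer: $- \frac{48959}{6} \approx -8159.8$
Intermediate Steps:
$j{\left(b \right)} = - b$
$j{\left(- \frac{1}{6} \right)} - 8160 = - \frac{-1}{6} - 8160 = \left(-1\right) \left(- \frac{1}{6}\right) - 8160 = \frac{1}{6} - 8160 = - \frac{48959}{6}$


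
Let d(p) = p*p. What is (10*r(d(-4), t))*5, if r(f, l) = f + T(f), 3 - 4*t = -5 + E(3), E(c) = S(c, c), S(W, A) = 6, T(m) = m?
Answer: 1600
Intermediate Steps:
d(p) = p²
E(c) = 6
t = ½ (t = ¾ - (-5 + 6)/4 = ¾ - ¼*1 = ¾ - ¼ = ½ ≈ 0.50000)
r(f, l) = 2*f (r(f, l) = f + f = 2*f)
(10*r(d(-4), t))*5 = (10*(2*(-4)²))*5 = (10*(2*16))*5 = (10*32)*5 = 320*5 = 1600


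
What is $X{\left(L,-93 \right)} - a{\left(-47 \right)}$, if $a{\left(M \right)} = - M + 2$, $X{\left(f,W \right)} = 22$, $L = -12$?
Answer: $-27$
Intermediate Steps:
$a{\left(M \right)} = 2 - M$
$X{\left(L,-93 \right)} - a{\left(-47 \right)} = 22 - \left(2 - -47\right) = 22 - \left(2 + 47\right) = 22 - 49 = -27$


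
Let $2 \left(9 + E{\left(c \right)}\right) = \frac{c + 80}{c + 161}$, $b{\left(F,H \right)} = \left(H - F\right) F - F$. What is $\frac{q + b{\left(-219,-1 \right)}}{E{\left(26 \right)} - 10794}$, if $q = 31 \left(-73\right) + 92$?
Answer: $\frac{4646389}{1010054} \approx 4.6001$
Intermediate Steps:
$b{\left(F,H \right)} = - F + F \left(H - F\right)$ ($b{\left(F,H \right)} = F \left(H - F\right) - F = - F + F \left(H - F\right)$)
$E{\left(c \right)} = -9 + \frac{80 + c}{2 \left(161 + c\right)}$ ($E{\left(c \right)} = -9 + \frac{\left(c + 80\right) \frac{1}{c + 161}}{2} = -9 + \frac{\left(80 + c\right) \frac{1}{161 + c}}{2} = -9 + \frac{\frac{1}{161 + c} \left(80 + c\right)}{2} = -9 + \frac{80 + c}{2 \left(161 + c\right)}$)
$q = -2171$ ($q = -2263 + 92 = -2171$)
$\frac{q + b{\left(-219,-1 \right)}}{E{\left(26 \right)} - 10794} = \frac{-2171 - 219 \left(-1 - 1 - -219\right)}{\frac{-2818 - 442}{2 \left(161 + 26\right)} - 10794} = \frac{-2171 - 219 \left(-1 - 1 + 219\right)}{\frac{-2818 - 442}{2 \cdot 187} - 10794} = \frac{-2171 - 47523}{\frac{1}{2} \cdot \frac{1}{187} \left(-3260\right) - 10794} = \frac{-2171 - 47523}{- \frac{1630}{187} - 10794} = - \frac{49694}{- \frac{2020108}{187}} = \left(-49694\right) \left(- \frac{187}{2020108}\right) = \frac{4646389}{1010054}$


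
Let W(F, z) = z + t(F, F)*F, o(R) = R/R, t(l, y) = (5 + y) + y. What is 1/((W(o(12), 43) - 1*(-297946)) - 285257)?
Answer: 1/12739 ≈ 7.8499e-5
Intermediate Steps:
t(l, y) = 5 + 2*y
o(R) = 1
W(F, z) = z + F*(5 + 2*F) (W(F, z) = z + (5 + 2*F)*F = z + F*(5 + 2*F))
1/((W(o(12), 43) - 1*(-297946)) - 285257) = 1/(((43 + 1*(5 + 2*1)) - 1*(-297946)) - 285257) = 1/(((43 + 1*(5 + 2)) + 297946) - 285257) = 1/(((43 + 1*7) + 297946) - 285257) = 1/(((43 + 7) + 297946) - 285257) = 1/((50 + 297946) - 285257) = 1/(297996 - 285257) = 1/12739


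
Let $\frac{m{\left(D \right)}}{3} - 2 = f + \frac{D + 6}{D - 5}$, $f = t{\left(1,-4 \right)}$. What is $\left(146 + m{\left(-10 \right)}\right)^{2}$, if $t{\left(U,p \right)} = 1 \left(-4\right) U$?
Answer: $\frac{495616}{25} \approx 19825.0$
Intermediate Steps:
$t{\left(U,p \right)} = - 4 U$
$f = -4$ ($f = \left(-4\right) 1 = -4$)
$m{\left(D \right)} = -6 + \frac{3 \left(6 + D\right)}{-5 + D}$ ($m{\left(D \right)} = 6 + 3 \left(-4 + \frac{D + 6}{D - 5}\right) = 6 + 3 \left(-4 + \frac{6 + D}{-5 + D}\right) = 6 - \left(12 - \frac{3 \left(6 + D\right)}{-5 + D}\right) = -6 + \frac{3 \left(6 + D\right)}{-5 + D}$)
$\left(146 + m{\left(-10 \right)}\right)^{2} = \left(146 + \frac{3 \left(16 - -10\right)}{-5 - 10}\right)^{2} = \left(146 + \frac{3 \left(16 + 10\right)}{-15}\right)^{2} = \left(146 + 3 \left(- \frac{1}{15}\right) 26\right)^{2} = \left(146 - \frac{26}{5}\right)^{2} = \left(\frac{704}{5}\right)^{2} = \frac{495616}{25}$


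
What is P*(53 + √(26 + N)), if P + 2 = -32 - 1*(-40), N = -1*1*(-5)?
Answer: 318 + 6*√31 ≈ 351.41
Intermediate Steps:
N = 5 (N = -1*(-5) = 5)
P = 6 (P = -2 + (-32 - 1*(-40)) = -2 + (-32 + 40) = -2 + 8 = 6)
P*(53 + √(26 + N)) = 6*(53 + √(26 + 5)) = 6*(53 + √31) = 318 + 6*√31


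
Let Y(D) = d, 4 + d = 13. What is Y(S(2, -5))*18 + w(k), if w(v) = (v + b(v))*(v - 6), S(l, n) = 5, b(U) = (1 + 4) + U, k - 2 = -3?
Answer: 141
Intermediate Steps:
k = -1 (k = 2 - 3 = -1)
b(U) = 5 + U
d = 9 (d = -4 + 13 = 9)
Y(D) = 9
w(v) = (-6 + v)*(5 + 2*v) (w(v) = (v + (5 + v))*(v - 6) = (5 + 2*v)*(-6 + v) = (-6 + v)*(5 + 2*v))
Y(S(2, -5))*18 + w(k) = 9*18 + (-30 - 7*(-1) + 2*(-1)²) = 162 + (-30 + 7 + 2*1) = 162 + (-30 + 7 + 2) = 162 - 21 = 141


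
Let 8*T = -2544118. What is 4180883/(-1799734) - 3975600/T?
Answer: 23301760113503/2289367832306 ≈ 10.178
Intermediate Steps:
T = -1272059/4 (T = (1/8)*(-2544118) = -1272059/4 ≈ -3.1802e+5)
4180883/(-1799734) - 3975600/T = 4180883/(-1799734) - 3975600/(-1272059/4) = 4180883*(-1/1799734) - 3975600*(-4/1272059) = -4180883/1799734 + 15902400/1272059 = 23301760113503/2289367832306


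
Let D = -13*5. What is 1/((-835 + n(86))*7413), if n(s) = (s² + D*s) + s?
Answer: 1/7835541 ≈ 1.2762e-7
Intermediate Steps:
D = -65
n(s) = s² - 64*s (n(s) = (s² - 65*s) + s = s² - 64*s)
1/((-835 + n(86))*7413) = 1/(-835 + 86*(-64 + 86)*7413) = (1/7413)/(-835 + 86*22) = (1/7413)/(-835 + 1892) = (1/7413)/1057 = (1/1057)*(1/7413) = 1/7835541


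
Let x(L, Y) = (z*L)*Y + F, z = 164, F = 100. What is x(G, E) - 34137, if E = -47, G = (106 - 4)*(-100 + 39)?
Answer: 47925139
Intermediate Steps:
G = -6222 (G = 102*(-61) = -6222)
x(L, Y) = 100 + 164*L*Y (x(L, Y) = (164*L)*Y + 100 = 164*L*Y + 100 = 100 + 164*L*Y)
x(G, E) - 34137 = (100 + 164*(-6222)*(-47)) - 34137 = (100 + 47959176) - 34137 = 47959276 - 34137 = 47925139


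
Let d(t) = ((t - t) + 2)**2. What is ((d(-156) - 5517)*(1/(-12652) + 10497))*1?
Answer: -732170741059/12652 ≈ -5.7870e+7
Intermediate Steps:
d(t) = 4 (d(t) = (0 + 2)**2 = 2**2 = 4)
((d(-156) - 5517)*(1/(-12652) + 10497))*1 = ((4 - 5517)*(1/(-12652) + 10497))*1 = -5513*(-1/12652 + 10497)*1 = -5513*132808043/12652*1 = -732170741059/12652*1 = -732170741059/12652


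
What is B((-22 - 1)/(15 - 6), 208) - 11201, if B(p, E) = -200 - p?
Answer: -102586/9 ≈ -11398.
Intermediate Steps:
B((-22 - 1)/(15 - 6), 208) - 11201 = (-200 - (-22 - 1)/(15 - 6)) - 11201 = (-200 - (-23)/9) - 11201 = (-200 - 1*(-23/9)) - 11201 = (-200 + 23/9) - 11201 = -1777/9 - 11201 = -102586/9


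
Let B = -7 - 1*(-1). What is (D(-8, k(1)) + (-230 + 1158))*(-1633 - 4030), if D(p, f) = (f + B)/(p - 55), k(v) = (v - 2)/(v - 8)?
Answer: -331114801/63 ≈ -5.2558e+6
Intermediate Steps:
B = -6 (B = -7 + 1 = -6)
k(v) = (-2 + v)/(-8 + v)
D(p, f) = (-6 + f)/(-55 + p) (D(p, f) = (f - 6)/(p - 55) = (-6 + f)/(-55 + p))
(D(-8, k(1)) + (-230 + 1158))*(-1633 - 4030) = ((-6 + (-2 + 1)/(-8 + 1))/(-55 - 8) + (-230 + 1158))*(-1633 - 4030) = ((-6 - 1/(-7))/(-63) + 928)*(-5663) = (-(-6 - ⅐*(-1))/63 + 928)*(-5663) = (-(-6 + ⅐)/63 + 928)*(-5663) = (-1/63*(-41/7) + 928)*(-5663) = (41/441 + 928)*(-5663) = (409289/441)*(-5663) = -331114801/63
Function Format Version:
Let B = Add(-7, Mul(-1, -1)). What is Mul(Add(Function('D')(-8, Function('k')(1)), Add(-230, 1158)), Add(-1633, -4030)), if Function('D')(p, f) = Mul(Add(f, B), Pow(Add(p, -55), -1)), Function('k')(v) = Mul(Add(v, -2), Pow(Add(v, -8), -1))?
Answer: Rational(-331114801, 63) ≈ -5.2558e+6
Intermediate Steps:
B = -6 (B = Add(-7, 1) = -6)
Function('k')(v) = Mul(Pow(Add(-8, v), -1), Add(-2, v)) (Function('k')(v) = Mul(Add(-2, v), Pow(Add(-8, v), -1)) = Mul(Pow(Add(-8, v), -1), Add(-2, v)))
Function('D')(p, f) = Mul(Pow(Add(-55, p), -1), Add(-6, f)) (Function('D')(p, f) = Mul(Add(f, -6), Pow(Add(p, -55), -1)) = Mul(Add(-6, f), Pow(Add(-55, p), -1)) = Mul(Pow(Add(-55, p), -1), Add(-6, f)))
Mul(Add(Function('D')(-8, Function('k')(1)), Add(-230, 1158)), Add(-1633, -4030)) = Mul(Add(Mul(Pow(Add(-55, -8), -1), Add(-6, Mul(Pow(Add(-8, 1), -1), Add(-2, 1)))), Add(-230, 1158)), Add(-1633, -4030)) = Mul(Add(Mul(Pow(-63, -1), Add(-6, Mul(Pow(-7, -1), -1))), 928), -5663) = Mul(Add(Mul(Rational(-1, 63), Add(-6, Mul(Rational(-1, 7), -1))), 928), -5663) = Mul(Add(Mul(Rational(-1, 63), Add(-6, Rational(1, 7))), 928), -5663) = Mul(Add(Mul(Rational(-1, 63), Rational(-41, 7)), 928), -5663) = Mul(Add(Rational(41, 441), 928), -5663) = Mul(Rational(409289, 441), -5663) = Rational(-331114801, 63)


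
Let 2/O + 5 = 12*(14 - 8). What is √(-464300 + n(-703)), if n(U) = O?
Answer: I*√2084242566/67 ≈ 681.4*I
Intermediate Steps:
O = 2/67 (O = 2/(-5 + 12*(14 - 8)) = 2/(-5 + 12*6) = 2/(-5 + 72) = 2/67 ≈ 0.029851)
n(U) = 2/67
√(-464300 + n(-703)) = √(-464300 + 2/67) = √(-31108098/67) = I*√2084242566/67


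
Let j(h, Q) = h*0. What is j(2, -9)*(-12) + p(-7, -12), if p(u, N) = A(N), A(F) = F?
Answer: -12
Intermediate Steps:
p(u, N) = N
j(h, Q) = 0
j(2, -9)*(-12) + p(-7, -12) = 0*(-12) - 12 = 0 - 12 = -12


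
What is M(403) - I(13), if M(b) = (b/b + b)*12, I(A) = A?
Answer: 4835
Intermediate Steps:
M(b) = 12 + 12*b (M(b) = (1 + b)*12 = 12 + 12*b)
M(403) - I(13) = (12 + 12*403) - 1*13 = (12 + 4836) - 13 = 4848 - 13 = 4835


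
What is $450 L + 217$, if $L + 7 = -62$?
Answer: $-30833$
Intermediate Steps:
$L = -69$ ($L = -7 - 62 = -69$)
$450 L + 217 = 450 \left(-69\right) + 217 = -31050 + 217 = -30833$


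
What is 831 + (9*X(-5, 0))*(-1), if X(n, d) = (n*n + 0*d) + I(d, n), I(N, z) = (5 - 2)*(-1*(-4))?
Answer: 498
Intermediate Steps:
I(N, z) = 12 (I(N, z) = 3*4 = 12)
X(n, d) = 12 + n² (X(n, d) = (n*n + 0*d) + 12 = (n² + 0) + 12 = n² + 12 = 12 + n²)
831 + (9*X(-5, 0))*(-1) = 831 + (9*(12 + (-5)²))*(-1) = 831 + (9*(12 + 25))*(-1) = 831 + (9*37)*(-1) = 831 + 333*(-1) = 831 - 333 = 498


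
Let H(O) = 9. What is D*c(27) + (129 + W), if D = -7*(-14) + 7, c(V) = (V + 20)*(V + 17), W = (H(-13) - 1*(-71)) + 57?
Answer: 217406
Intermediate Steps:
W = 137 (W = (9 - 1*(-71)) + 57 = (9 + 71) + 57 = 80 + 57 = 137)
c(V) = (17 + V)*(20 + V) (c(V) = (20 + V)*(17 + V) = (17 + V)*(20 + V))
D = 105 (D = 98 + 7 = 105)
D*c(27) + (129 + W) = 105*(340 + 27**2 + 37*27) + (129 + 137) = 105*(340 + 729 + 999) + 266 = 105*2068 + 266 = 217140 + 266 = 217406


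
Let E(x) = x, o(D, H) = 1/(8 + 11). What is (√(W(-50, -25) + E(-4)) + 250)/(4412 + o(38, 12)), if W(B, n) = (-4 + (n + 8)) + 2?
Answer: 4750/83829 + 19*I*√23/83829 ≈ 0.056663 + 0.001087*I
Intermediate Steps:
o(D, H) = 1/19
W(B, n) = 6 + n (W(B, n) = (-4 + (8 + n)) + 2 = (4 + n) + 2 = 6 + n)
(√(W(-50, -25) + E(-4)) + 250)/(4412 + o(38, 12)) = (√((6 - 25) - 4) + 250)/(4412 + 1/19) = (√(-19 - 4) + 250)/(83829/19) = (√(-23) + 250)*(19/83829) = (I*√23 + 250)*(19/83829) = (250 + I*√23)*(19/83829) = 4750/83829 + 19*I*√23/83829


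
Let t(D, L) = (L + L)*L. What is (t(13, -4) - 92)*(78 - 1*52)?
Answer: -1560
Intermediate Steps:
t(D, L) = 2*L² (t(D, L) = (2*L)*L = 2*L²)
(t(13, -4) - 92)*(78 - 1*52) = (2*(-4)² - 92)*(78 - 1*52) = (2*16 - 92)*(78 - 52) = (32 - 92)*26 = -60*26 = -1560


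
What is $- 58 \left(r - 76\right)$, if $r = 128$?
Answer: $-3016$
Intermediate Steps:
$- 58 \left(r - 76\right) = - 58 \left(128 - 76\right) = \left(-58\right) 52 = -3016$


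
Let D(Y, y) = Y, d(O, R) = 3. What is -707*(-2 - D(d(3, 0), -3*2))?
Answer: 3535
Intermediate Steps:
-707*(-2 - D(d(3, 0), -3*2)) = -707*(-2 - 1*3) = -707*(-2 - 3) = -707*(-5) = 3535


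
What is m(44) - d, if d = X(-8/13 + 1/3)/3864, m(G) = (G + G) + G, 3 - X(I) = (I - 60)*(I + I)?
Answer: 110832881/839592 ≈ 132.01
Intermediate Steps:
X(I) = 3 - 2*I*(-60 + I) (X(I) = 3 - (I - 60)*(I + I) = 3 - (-60 + I)*2*I = 3 - 2*I*(-60 + I))
m(G) = 3*G (m(G) = 2*G + G = 3*G)
d = -6737/839592 (d = (3 - 2*(-8/13 + 1/3)**2 + 120*(-8/13 + 1/3))/3864 = (3 - 2*(-8*1/13 + 1*(1/3))**2 + 120*(-8*1/13 + 1*(1/3)))*(1/3864) = (3 - 2*(-8/13 + 1/3)**2 + 120*(-8/13 + 1/3))*(1/3864) = (3 - 2*(-11/39)**2 + 120*(-11/39))*(1/3864) = (3 - 2*121/1521 - 440/13)*(1/3864) = (3 - 242/1521 - 440/13)*(1/3864) = -47159/1521*1/3864 = -6737/839592 ≈ -0.0080241)
m(44) - d = 3*44 - 1*(-6737/839592) = 132 + 6737/839592 = 110832881/839592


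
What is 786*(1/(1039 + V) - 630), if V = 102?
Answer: -564999594/1141 ≈ -4.9518e+5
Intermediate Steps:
786*(1/(1039 + V) - 630) = 786*(1/(1039 + 102) - 630) = 786*(1/1141 - 630) = 786*(-718829/1141) = -564999594/1141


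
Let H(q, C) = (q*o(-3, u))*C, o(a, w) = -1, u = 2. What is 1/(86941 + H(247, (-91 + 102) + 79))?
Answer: 1/64711 ≈ 1.5453e-5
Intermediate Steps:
H(q, C) = -C*q (H(q, C) = (q*(-1))*C = (-q)*C = -C*q)
1/(86941 + H(247, (-91 + 102) + 79)) = 1/(86941 - 1*((-91 + 102) + 79)*247) = 1/(86941 - 1*(11 + 79)*247) = 1/(86941 - 1*90*247) = 1/(86941 - 22230) = 1/64711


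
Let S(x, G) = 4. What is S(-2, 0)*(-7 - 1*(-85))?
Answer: 312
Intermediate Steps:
S(-2, 0)*(-7 - 1*(-85)) = 4*(-7 - 1*(-85)) = 4*(-7 + 85) = 4*78 = 312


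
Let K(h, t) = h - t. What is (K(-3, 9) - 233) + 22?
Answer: -223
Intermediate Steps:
(K(-3, 9) - 233) + 22 = ((-3 - 1*9) - 233) + 22 = ((-3 - 9) - 233) + 22 = (-12 - 233) + 22 = -245 + 22 = -223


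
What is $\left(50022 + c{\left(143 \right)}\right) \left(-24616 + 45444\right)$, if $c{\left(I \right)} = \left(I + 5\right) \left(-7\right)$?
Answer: $1020280408$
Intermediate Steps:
$c{\left(I \right)} = -35 - 7 I$ ($c{\left(I \right)} = \left(5 + I\right) \left(-7\right) = -35 - 7 I$)
$\left(50022 + c{\left(143 \right)}\right) \left(-24616 + 45444\right) = \left(50022 - 1036\right) \left(-24616 + 45444\right) = \left(50022 - 1036\right) 20828 = 48986 \cdot 20828 = 1020280408$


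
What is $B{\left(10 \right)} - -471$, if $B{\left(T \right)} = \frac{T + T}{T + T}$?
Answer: $472$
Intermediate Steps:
$B{\left(T \right)} = 1$ ($B{\left(T \right)} = \frac{2 T}{2 T} = 2 T \frac{1}{2 T} = 1$)
$B{\left(10 \right)} - -471 = 1 - -471 = 1 + 471 = 472$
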